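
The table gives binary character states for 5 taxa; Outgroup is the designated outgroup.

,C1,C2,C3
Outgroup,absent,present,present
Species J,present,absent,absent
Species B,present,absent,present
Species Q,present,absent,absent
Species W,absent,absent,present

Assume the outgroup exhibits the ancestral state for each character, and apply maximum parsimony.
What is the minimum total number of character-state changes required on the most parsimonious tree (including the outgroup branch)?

Character polarity is set by the outgroup: the derived state is whichever differs from the outgroup's state, so for C2, C3 the derived state is 'absent', and for the remaining characters it is 'present'.
C1 (derived state 'present') is shared by Species B, Species J, and Species Q — a synapomorphy uniting that clade.
C2 (derived state 'absent') is shared by all ingroup taxa — unites the whole ingroup.
C3: derived state 'absent' in Species J and Species Q only — synapomorphy for {Species J, Species Q}.
Most parsimonious ingroup topology: (((Species J,Species Q),Species B),Species W).
Changes per character on this tree: C1: 1; C2: 1; C3: 1.
Total = 3.

3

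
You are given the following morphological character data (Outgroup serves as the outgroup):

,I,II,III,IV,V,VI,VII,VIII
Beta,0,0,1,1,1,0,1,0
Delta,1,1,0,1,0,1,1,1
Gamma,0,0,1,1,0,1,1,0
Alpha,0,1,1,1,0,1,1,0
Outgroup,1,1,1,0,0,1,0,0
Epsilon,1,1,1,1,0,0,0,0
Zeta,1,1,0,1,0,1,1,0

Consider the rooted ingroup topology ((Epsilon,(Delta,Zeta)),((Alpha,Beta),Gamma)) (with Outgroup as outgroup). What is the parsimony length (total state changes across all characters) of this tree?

Map each character onto ((Epsilon,(Delta,Zeta)),((Alpha,Beta),Gamma)) (rooted by Outgroup) and count the minimum state changes it requires (Fitch parsimony):
I: 1; II: 2; III: 1; IV: 1; V: 1; VI: 2; VII: 2; VIII: 1.
Total tree length = 11.

11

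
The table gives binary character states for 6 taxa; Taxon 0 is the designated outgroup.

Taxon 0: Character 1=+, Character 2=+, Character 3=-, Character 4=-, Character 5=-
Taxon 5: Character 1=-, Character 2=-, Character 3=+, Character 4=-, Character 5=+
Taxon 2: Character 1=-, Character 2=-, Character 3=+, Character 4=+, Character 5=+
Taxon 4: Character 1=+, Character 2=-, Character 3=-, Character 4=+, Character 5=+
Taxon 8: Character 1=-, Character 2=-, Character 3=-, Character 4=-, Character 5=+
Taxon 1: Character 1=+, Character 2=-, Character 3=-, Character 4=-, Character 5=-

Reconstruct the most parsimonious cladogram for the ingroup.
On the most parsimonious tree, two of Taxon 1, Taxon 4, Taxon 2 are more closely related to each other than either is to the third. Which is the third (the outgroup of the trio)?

Taxon 1

Character polarity is set by the outgroup: the derived state is whichever differs from the outgroup's state, so for Character 1, Character 2 the derived state is '-', and for the remaining characters it is '+'.
Only Taxon 2, Taxon 5, and Taxon 8 show the derived state '-' for Character 1, supporting them as a clade.
Character 2 (derived state '-') is shared by all ingroup taxa — unites the whole ingroup.
Character 3 (derived state '+') is shared by Taxon 2 and Taxon 5 — a synapomorphy uniting that clade.
Character 4 (state '+') occurs in Taxon 2 and Taxon 4 but conflicts with the nesting implied by the other characters — most parsimoniously interpreted as homoplasy.
Only Taxon 2, Taxon 4, Taxon 5, and Taxon 8 show the derived state '+' for Character 5, supporting them as a clade.
Most parsimonious ingroup topology: ((((Taxon 5,Taxon 2),Taxon 8),Taxon 4),Taxon 1).
Taxon 2 and Taxon 4 share a more recent common ancestor with each other than either does with Taxon 1, so Taxon 1 is the least closely related of the three.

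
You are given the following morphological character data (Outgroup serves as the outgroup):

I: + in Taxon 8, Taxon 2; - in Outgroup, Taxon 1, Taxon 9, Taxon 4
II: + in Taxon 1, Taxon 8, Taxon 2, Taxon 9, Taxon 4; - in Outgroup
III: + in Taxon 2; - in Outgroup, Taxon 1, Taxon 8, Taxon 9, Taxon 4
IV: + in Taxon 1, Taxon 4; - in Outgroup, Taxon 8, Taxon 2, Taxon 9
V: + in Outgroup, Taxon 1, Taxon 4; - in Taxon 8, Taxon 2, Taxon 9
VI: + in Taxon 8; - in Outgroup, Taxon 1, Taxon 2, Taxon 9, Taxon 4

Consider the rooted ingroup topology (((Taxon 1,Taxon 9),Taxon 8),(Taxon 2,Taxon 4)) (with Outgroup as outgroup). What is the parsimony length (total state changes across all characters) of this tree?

10

Map each character onto (((Taxon 1,Taxon 9),Taxon 8),(Taxon 2,Taxon 4)) (rooted by Outgroup) and count the minimum state changes it requires (Fitch parsimony):
I: 2; II: 1; III: 1; IV: 2; V: 3; VI: 1.
Total tree length = 10.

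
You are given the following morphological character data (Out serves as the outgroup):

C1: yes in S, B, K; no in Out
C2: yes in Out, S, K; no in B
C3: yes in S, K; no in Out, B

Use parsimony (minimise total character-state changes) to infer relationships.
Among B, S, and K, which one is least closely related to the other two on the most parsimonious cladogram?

B

Character polarity is set by the outgroup: the derived state is whichever differs from the outgroup's state, so for C2 the derived state is 'no', and for the remaining characters it is 'yes'.
C1 (derived state 'yes') is shared by all ingroup taxa — unites the whole ingroup.
C2: derived state 'no' in B only — an autapomorphy, so it tells us nothing about relationships among taxa.
Only K and S show the derived state 'yes' for C3, supporting them as a clade.
Most parsimonious ingroup topology: ((S,K),B).
K and S share a more recent common ancestor with each other than either does with B, so B is the least closely related of the three.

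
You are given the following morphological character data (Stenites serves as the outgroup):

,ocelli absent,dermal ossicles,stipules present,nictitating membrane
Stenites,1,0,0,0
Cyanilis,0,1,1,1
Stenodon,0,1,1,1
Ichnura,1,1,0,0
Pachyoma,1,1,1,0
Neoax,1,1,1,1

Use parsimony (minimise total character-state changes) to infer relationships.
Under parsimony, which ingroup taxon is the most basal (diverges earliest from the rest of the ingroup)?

Character polarity is set by the outgroup: the derived state is whichever differs from the outgroup's state, so for ocelli absent the derived state is '0', and for the remaining characters it is '1'.
Only Cyanilis and Stenodon show the derived state '0' for ocelli absent, supporting them as a clade.
dermal ossicles (derived state '1') is shared by all ingroup taxa — unites the whole ingroup.
stipules present (derived state '1') is shared by Cyanilis, Neoax, Pachyoma, and Stenodon — a synapomorphy uniting that clade.
nictitating membrane: derived state '1' in Cyanilis, Neoax, and Stenodon only — synapomorphy for {Cyanilis, Neoax, Stenodon}.
Most parsimonious ingroup topology: ((((Cyanilis,Stenodon),Neoax),Pachyoma),Ichnura).
Ichnura is sister to the clade containing all other ingroup taxa, so it is the earliest-diverging (most basal) ingroup lineage.

Ichnura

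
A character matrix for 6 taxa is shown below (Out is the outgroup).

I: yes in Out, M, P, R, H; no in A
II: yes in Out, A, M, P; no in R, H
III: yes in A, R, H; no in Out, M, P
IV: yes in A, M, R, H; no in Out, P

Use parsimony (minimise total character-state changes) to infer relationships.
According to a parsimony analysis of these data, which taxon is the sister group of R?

H

Character polarity is set by the outgroup: the derived state is whichever differs from the outgroup's state, so for I, II the derived state is 'no', and for the remaining characters it is 'yes'.
I (derived state 'no') is unique to A (autapomorphy; uninformative for grouping).
II (derived state 'no') is shared by H and R — a synapomorphy uniting that clade.
III: derived state 'yes' in A, H, and R only — synapomorphy for {A, H, R}.
IV: derived state 'yes' in A, H, M, and R only — synapomorphy for {A, H, M, R}.
Most parsimonious ingroup topology: (((A,(R,H)),M),P).
R and H form a cherry on this tree, so they are sister taxa.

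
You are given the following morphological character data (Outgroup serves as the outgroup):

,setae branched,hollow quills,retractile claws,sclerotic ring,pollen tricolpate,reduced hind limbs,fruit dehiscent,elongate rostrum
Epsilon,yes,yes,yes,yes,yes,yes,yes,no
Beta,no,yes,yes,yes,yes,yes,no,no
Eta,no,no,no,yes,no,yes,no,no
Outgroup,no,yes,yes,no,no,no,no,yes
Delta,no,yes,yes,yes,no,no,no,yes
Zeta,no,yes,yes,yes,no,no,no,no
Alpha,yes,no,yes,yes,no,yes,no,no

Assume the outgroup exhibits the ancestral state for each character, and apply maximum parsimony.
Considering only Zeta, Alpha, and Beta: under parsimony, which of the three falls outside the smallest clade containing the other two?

Zeta

Character polarity is set by the outgroup: the derived state is whichever differs from the outgroup's state, so for hollow quills, retractile claws, elongate rostrum the derived state is 'no', and for the remaining characters it is 'yes'.
setae branched (state 'yes') occurs in Alpha and Epsilon but conflicts with the nesting implied by the other characters — most parsimoniously interpreted as homoplasy.
hollow quills: derived state 'no' in Alpha and Eta only — synapomorphy for {Alpha, Eta}.
retractile claws (derived state 'no') is unique to Eta (autapomorphy; uninformative for grouping).
sclerotic ring (derived state 'yes') is shared by all ingroup taxa — unites the whole ingroup.
pollen tricolpate: derived state 'yes' in Beta and Epsilon only — synapomorphy for {Beta, Epsilon}.
reduced hind limbs (derived state 'yes') is shared by Alpha, Beta, Epsilon, and Eta — a synapomorphy uniting that clade.
fruit dehiscent: derived state 'yes' in Epsilon only — an autapomorphy, so it tells us nothing about relationships among taxa.
Only Alpha, Beta, Epsilon, Eta, and Zeta show the derived state 'no' for elongate rostrum, supporting them as a clade.
Most parsimonious ingroup topology: ((((Eta,Alpha),(Beta,Epsilon)),Zeta),Delta).
Beta and Alpha share a more recent common ancestor with each other than either does with Zeta, so Zeta is the least closely related of the three.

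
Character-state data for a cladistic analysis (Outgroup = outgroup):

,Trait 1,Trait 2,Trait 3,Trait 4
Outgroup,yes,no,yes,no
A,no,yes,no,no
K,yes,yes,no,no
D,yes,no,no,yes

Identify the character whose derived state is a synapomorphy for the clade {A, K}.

Character polarity is set by the outgroup: the derived state is whichever differs from the outgroup's state, so for Trait 1, Trait 3 the derived state is 'no', and for the remaining characters it is 'yes'.
Trait 1 (derived state 'no') is unique to A (autapomorphy; uninformative for grouping).
Trait 2: derived state 'yes' in A and K only — synapomorphy for {A, K}.
All ingroup taxa share the derived state 'no' for Trait 3; it defines the ingroup but does not resolve relationships within it.
Trait 4 (derived state 'yes') is unique to D (autapomorphy; uninformative for grouping).
Most parsimonious ingroup topology: ((A,K),D).
The clade {A, K} is supported by Trait 2: its derived state 'yes' occurs in exactly those taxa and in no other taxon (including the outgroup).

Trait 2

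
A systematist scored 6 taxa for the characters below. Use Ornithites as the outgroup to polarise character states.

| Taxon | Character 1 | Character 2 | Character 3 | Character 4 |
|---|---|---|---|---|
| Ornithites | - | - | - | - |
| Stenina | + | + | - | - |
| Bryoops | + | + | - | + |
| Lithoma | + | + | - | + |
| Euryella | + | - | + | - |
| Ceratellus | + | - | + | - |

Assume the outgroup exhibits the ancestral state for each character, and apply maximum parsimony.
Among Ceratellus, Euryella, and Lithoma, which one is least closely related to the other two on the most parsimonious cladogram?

The outgroup has state '-' for every character, so '+' is the derived state throughout.
All ingroup taxa share the derived state '+' for Character 1; it defines the ingroup but does not resolve relationships within it.
Character 2: derived state '+' in Bryoops, Lithoma, and Stenina only — synapomorphy for {Bryoops, Lithoma, Stenina}.
Character 3: derived state '+' in Ceratellus and Euryella only — synapomorphy for {Ceratellus, Euryella}.
Character 4 (derived state '+') is shared by Bryoops and Lithoma — a synapomorphy uniting that clade.
Most parsimonious ingroup topology: ((Stenina,(Bryoops,Lithoma)),(Euryella,Ceratellus)).
Ceratellus and Euryella share a more recent common ancestor with each other than either does with Lithoma, so Lithoma is the least closely related of the three.

Lithoma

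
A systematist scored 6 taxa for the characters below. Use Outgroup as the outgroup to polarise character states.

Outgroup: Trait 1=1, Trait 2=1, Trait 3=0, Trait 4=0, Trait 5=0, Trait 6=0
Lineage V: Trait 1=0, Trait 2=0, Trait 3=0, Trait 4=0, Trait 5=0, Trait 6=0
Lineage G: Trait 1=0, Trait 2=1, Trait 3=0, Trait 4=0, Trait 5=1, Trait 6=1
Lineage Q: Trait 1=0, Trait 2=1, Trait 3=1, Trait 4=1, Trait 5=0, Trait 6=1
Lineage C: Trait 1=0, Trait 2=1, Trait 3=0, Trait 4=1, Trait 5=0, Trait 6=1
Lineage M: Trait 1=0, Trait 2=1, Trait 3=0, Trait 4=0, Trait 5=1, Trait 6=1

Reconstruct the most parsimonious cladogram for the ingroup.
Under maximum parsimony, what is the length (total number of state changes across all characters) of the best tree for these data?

6

Character polarity is set by the outgroup: the derived state is whichever differs from the outgroup's state, so for Trait 1, Trait 2 the derived state is '0', and for the remaining characters it is '1'.
Trait 1 (derived state '0') is shared by all ingroup taxa — unites the whole ingroup.
Trait 2: derived state '0' in Lineage V only — an autapomorphy, so it tells us nothing about relationships among taxa.
Trait 3 (derived state '1') is unique to Lineage Q (autapomorphy; uninformative for grouping).
Trait 4: derived state '1' in Lineage C and Lineage Q only — synapomorphy for {Lineage C, Lineage Q}.
Trait 5: derived state '1' in Lineage G and Lineage M only — synapomorphy for {Lineage G, Lineage M}.
Trait 6: derived state '1' in Lineage C, Lineage G, Lineage M, and Lineage Q only — synapomorphy for {Lineage C, Lineage G, Lineage M, Lineage Q}.
Most parsimonious ingroup topology: (Lineage V,((Lineage G,Lineage M),(Lineage Q,Lineage C))).
Changes per character on this tree: Trait 1: 1; Trait 2: 1; Trait 3: 1; Trait 4: 1; Trait 5: 1; Trait 6: 1.
Total = 6.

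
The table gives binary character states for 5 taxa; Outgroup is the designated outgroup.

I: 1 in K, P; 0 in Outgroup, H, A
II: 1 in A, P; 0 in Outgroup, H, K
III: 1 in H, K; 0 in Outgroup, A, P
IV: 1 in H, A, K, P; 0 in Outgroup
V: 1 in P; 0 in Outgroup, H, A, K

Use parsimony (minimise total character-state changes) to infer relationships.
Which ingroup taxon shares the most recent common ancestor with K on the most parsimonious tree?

H

The outgroup has state '0' for every character, so '1' is the derived state throughout.
I (state '1') occurs in K and P but conflicts with the nesting implied by the other characters — most parsimoniously interpreted as homoplasy.
Only A and P show the derived state '1' for II, supporting them as a clade.
III (derived state '1') is shared by H and K — a synapomorphy uniting that clade.
All ingroup taxa share the derived state '1' for IV; it defines the ingroup but does not resolve relationships within it.
V: derived state '1' in P only — an autapomorphy, so it tells us nothing about relationships among taxa.
Most parsimonious ingroup topology: ((H,K),(A,P)).
K and H form a cherry on this tree, so they are sister taxa.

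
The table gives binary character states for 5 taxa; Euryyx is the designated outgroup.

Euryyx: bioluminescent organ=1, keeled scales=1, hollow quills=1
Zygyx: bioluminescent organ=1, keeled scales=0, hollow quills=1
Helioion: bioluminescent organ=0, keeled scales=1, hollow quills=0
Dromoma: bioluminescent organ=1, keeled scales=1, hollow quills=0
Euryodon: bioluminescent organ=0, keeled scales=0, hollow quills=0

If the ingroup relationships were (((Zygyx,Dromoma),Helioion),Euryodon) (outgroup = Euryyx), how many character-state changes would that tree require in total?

6

Map each character onto (((Zygyx,Dromoma),Helioion),Euryodon) (rooted by Euryyx) and count the minimum state changes it requires (Fitch parsimony):
bioluminescent organ: 2; keeled scales: 2; hollow quills: 2.
Total tree length = 6.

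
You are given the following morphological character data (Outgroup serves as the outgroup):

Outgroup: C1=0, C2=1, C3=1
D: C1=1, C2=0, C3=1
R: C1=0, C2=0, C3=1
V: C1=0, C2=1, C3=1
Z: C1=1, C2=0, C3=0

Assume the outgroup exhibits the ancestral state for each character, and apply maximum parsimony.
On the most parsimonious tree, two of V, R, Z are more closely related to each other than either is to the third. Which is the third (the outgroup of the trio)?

Character polarity is set by the outgroup: the derived state is whichever differs from the outgroup's state, so for C2, C3 the derived state is '0', and for the remaining characters it is '1'.
C1: derived state '1' in D and Z only — synapomorphy for {D, Z}.
C2 (derived state '0') is shared by D, R, and Z — a synapomorphy uniting that clade.
C3 (derived state '0') is unique to Z (autapomorphy; uninformative for grouping).
Most parsimonious ingroup topology: (((D,Z),R),V).
R and Z share a more recent common ancestor with each other than either does with V, so V is the least closely related of the three.

V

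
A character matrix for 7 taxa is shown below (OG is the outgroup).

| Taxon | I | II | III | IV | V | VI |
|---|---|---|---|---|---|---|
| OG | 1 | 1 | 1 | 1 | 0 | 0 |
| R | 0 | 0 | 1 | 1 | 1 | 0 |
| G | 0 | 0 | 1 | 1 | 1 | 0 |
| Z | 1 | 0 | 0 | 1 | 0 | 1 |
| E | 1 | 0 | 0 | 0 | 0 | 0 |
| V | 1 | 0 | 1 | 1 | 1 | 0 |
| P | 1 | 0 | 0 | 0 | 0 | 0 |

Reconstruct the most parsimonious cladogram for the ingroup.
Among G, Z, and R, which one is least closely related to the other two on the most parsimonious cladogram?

Z

Character polarity is set by the outgroup: the derived state is whichever differs from the outgroup's state, so for I, II, III, IV the derived state is '0', and for the remaining characters it is '1'.
I: derived state '0' in G and R only — synapomorphy for {G, R}.
All ingroup taxa share the derived state '0' for II; it defines the ingroup but does not resolve relationships within it.
Only E, P, and Z show the derived state '0' for III, supporting them as a clade.
IV: derived state '0' in E and P only — synapomorphy for {E, P}.
V (derived state '1') is shared by G, R, and V — a synapomorphy uniting that clade.
VI: derived state '1' in Z only — an autapomorphy, so it tells us nothing about relationships among taxa.
Most parsimonious ingroup topology: (((R,G),V),(Z,(E,P))).
G and R share a more recent common ancestor with each other than either does with Z, so Z is the least closely related of the three.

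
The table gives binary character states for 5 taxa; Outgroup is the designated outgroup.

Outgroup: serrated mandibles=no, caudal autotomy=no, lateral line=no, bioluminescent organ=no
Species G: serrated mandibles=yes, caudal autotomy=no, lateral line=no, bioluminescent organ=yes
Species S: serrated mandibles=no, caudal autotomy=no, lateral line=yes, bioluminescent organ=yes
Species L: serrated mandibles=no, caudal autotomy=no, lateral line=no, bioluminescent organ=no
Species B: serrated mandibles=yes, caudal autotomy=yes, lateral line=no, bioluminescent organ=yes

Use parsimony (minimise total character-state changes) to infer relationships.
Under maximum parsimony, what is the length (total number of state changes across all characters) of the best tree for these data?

The outgroup has state 'no' for every character, so 'yes' is the derived state throughout.
Only Species B and Species G show the derived state 'yes' for serrated mandibles, supporting them as a clade.
caudal autotomy (derived state 'yes') is unique to Species B (autapomorphy; uninformative for grouping).
lateral line: derived state 'yes' in Species S only — an autapomorphy, so it tells us nothing about relationships among taxa.
Only Species B, Species G, and Species S show the derived state 'yes' for bioluminescent organ, supporting them as a clade.
Most parsimonious ingroup topology: (((Species G,Species B),Species S),Species L).
Changes per character on this tree: serrated mandibles: 1; caudal autotomy: 1; lateral line: 1; bioluminescent organ: 1.
Total = 4.

4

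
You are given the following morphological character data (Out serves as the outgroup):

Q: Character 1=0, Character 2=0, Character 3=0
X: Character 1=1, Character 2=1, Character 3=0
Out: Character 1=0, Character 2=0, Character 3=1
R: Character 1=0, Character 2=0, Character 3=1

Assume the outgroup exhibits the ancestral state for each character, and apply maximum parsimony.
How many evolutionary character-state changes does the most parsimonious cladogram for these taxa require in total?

Character polarity is set by the outgroup: the derived state is whichever differs from the outgroup's state, so for Character 3 the derived state is '0', and for the remaining characters it is '1'.
Character 1 (derived state '1') is unique to X (autapomorphy; uninformative for grouping).
Character 2: derived state '1' in X only — an autapomorphy, so it tells us nothing about relationships among taxa.
Only Q and X show the derived state '0' for Character 3, supporting them as a clade.
Most parsimonious ingroup topology: ((X,Q),R).
Changes per character on this tree: Character 1: 1; Character 2: 1; Character 3: 1.
Total = 3.

3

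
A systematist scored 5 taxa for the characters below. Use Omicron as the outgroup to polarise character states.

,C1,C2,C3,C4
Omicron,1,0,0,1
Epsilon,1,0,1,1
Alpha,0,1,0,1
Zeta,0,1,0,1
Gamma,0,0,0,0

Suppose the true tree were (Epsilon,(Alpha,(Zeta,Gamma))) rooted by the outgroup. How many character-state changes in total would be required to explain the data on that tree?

Map each character onto (Epsilon,(Alpha,(Zeta,Gamma))) (rooted by Omicron) and count the minimum state changes it requires (Fitch parsimony):
C1: 1; C2: 2; C3: 1; C4: 1.
Total tree length = 5.

5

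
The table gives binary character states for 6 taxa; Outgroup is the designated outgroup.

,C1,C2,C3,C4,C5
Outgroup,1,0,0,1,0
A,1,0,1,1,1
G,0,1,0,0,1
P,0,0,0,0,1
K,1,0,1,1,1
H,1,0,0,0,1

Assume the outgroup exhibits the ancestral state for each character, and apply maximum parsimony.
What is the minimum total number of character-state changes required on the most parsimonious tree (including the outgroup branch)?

5

Character polarity is set by the outgroup: the derived state is whichever differs from the outgroup's state, so for C1, C4 the derived state is '0', and for the remaining characters it is '1'.
Only G and P show the derived state '0' for C1, supporting them as a clade.
C2: derived state '1' in G only — an autapomorphy, so it tells us nothing about relationships among taxa.
Only A and K show the derived state '1' for C3, supporting them as a clade.
C4: derived state '0' in G, H, and P only — synapomorphy for {G, H, P}.
C5 (derived state '1') is shared by all ingroup taxa — unites the whole ingroup.
Most parsimonious ingroup topology: ((A,K),((G,P),H)).
Changes per character on this tree: C1: 1; C2: 1; C3: 1; C4: 1; C5: 1.
Total = 5.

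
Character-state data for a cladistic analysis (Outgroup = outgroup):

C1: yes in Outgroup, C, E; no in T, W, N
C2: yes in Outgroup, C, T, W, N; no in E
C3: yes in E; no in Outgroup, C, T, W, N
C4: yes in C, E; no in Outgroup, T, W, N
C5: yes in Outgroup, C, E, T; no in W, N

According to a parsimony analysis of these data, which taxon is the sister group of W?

Character polarity is set by the outgroup: the derived state is whichever differs from the outgroup's state, so for C1, C2, C5 the derived state is 'no', and for the remaining characters it is 'yes'.
Only N, T, and W show the derived state 'no' for C1, supporting them as a clade.
C2: derived state 'no' in E only — an autapomorphy, so it tells us nothing about relationships among taxa.
C3 (derived state 'yes') is unique to E (autapomorphy; uninformative for grouping).
Only C and E show the derived state 'yes' for C4, supporting them as a clade.
Only N and W show the derived state 'no' for C5, supporting them as a clade.
Most parsimonious ingroup topology: ((C,E),(T,(W,N))).
W and N form a cherry on this tree, so they are sister taxa.

N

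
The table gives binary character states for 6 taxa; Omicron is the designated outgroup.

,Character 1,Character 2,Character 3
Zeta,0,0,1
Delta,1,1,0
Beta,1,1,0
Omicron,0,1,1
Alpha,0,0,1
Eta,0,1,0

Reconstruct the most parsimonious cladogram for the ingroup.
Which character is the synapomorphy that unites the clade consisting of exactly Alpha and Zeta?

Character 2

Character polarity is set by the outgroup: the derived state is whichever differs from the outgroup's state, so for Character 2, Character 3 the derived state is '0', and for the remaining characters it is '1'.
Character 1 (derived state '1') is shared by Beta and Delta — a synapomorphy uniting that clade.
Only Alpha and Zeta show the derived state '0' for Character 2, supporting them as a clade.
Character 3 (derived state '0') is shared by Beta, Delta, and Eta — a synapomorphy uniting that clade.
Most parsimonious ingroup topology: ((Zeta,Alpha),((Delta,Beta),Eta)).
The clade {Alpha, Zeta} is supported by Character 2: its derived state '0' occurs in exactly those taxa and in no other taxon (including the outgroup).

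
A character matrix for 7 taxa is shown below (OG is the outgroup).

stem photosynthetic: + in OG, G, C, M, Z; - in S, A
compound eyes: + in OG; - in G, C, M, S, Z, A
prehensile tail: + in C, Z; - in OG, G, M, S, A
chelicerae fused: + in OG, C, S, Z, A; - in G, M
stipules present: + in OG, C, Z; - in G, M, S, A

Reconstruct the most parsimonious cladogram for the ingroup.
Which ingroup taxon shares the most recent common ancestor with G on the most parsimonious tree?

Character polarity is set by the outgroup: the derived state is whichever differs from the outgroup's state, so for stem photosynthetic, compound eyes, chelicerae fused, stipules present the derived state is '-', and for the remaining characters it is '+'.
Only A and S show the derived state '-' for stem photosynthetic, supporting them as a clade.
compound eyes (derived state '-') is shared by all ingroup taxa — unites the whole ingroup.
Only C and Z show the derived state '+' for prehensile tail, supporting them as a clade.
Only G and M show the derived state '-' for chelicerae fused, supporting them as a clade.
Only A, G, M, and S show the derived state '-' for stipules present, supporting them as a clade.
Most parsimonious ingroup topology: (((G,M),(S,A)),(C,Z)).
G and M form a cherry on this tree, so they are sister taxa.

M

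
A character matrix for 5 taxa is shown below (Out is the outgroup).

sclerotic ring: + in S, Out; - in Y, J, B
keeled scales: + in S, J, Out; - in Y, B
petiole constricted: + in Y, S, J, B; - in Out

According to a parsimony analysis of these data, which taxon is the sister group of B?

Character polarity is set by the outgroup: the derived state is whichever differs from the outgroup's state, so for sclerotic ring, keeled scales the derived state is '-', and for the remaining characters it is '+'.
sclerotic ring: derived state '-' in B, J, and Y only — synapomorphy for {B, J, Y}.
keeled scales (derived state '-') is shared by B and Y — a synapomorphy uniting that clade.
petiole constricted (derived state '+') is shared by all ingroup taxa — unites the whole ingroup.
Most parsimonious ingroup topology: (((B,Y),J),S).
B and Y form a cherry on this tree, so they are sister taxa.

Y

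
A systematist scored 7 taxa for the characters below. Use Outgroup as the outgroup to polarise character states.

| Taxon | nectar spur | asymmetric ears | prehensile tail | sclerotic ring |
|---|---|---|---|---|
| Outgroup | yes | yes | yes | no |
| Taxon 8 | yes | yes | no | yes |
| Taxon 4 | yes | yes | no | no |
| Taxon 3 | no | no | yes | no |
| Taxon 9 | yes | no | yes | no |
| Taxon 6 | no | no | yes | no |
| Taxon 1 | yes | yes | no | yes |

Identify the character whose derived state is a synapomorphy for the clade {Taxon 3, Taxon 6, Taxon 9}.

Character polarity is set by the outgroup: the derived state is whichever differs from the outgroup's state, so for nectar spur, asymmetric ears, prehensile tail the derived state is 'no', and for the remaining characters it is 'yes'.
nectar spur (derived state 'no') is shared by Taxon 3 and Taxon 6 — a synapomorphy uniting that clade.
Only Taxon 3, Taxon 6, and Taxon 9 show the derived state 'no' for asymmetric ears, supporting them as a clade.
Only Taxon 1, Taxon 4, and Taxon 8 show the derived state 'no' for prehensile tail, supporting them as a clade.
Only Taxon 1 and Taxon 8 show the derived state 'yes' for sclerotic ring, supporting them as a clade.
Most parsimonious ingroup topology: (((Taxon 8,Taxon 1),Taxon 4),((Taxon 3,Taxon 6),Taxon 9)).
The clade {Taxon 3, Taxon 6, Taxon 9} is supported by asymmetric ears: its derived state 'no' occurs in exactly those taxa and in no other taxon (including the outgroup).

asymmetric ears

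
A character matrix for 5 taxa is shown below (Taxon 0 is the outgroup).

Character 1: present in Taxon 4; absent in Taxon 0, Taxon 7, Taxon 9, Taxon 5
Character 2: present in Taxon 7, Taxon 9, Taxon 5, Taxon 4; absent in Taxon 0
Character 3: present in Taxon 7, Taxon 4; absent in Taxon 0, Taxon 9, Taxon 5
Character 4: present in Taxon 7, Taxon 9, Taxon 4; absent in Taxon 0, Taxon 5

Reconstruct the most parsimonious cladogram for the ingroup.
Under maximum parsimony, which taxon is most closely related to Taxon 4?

Taxon 7

The outgroup has state 'absent' for every character, so 'present' is the derived state throughout.
Character 1 (derived state 'present') is unique to Taxon 4 (autapomorphy; uninformative for grouping).
Character 2 (derived state 'present') is shared by all ingroup taxa — unites the whole ingroup.
Only Taxon 4 and Taxon 7 show the derived state 'present' for Character 3, supporting them as a clade.
Character 4 (derived state 'present') is shared by Taxon 4, Taxon 7, and Taxon 9 — a synapomorphy uniting that clade.
Most parsimonious ingroup topology: (((Taxon 7,Taxon 4),Taxon 9),Taxon 5).
Taxon 4 and Taxon 7 form a cherry on this tree, so they are sister taxa.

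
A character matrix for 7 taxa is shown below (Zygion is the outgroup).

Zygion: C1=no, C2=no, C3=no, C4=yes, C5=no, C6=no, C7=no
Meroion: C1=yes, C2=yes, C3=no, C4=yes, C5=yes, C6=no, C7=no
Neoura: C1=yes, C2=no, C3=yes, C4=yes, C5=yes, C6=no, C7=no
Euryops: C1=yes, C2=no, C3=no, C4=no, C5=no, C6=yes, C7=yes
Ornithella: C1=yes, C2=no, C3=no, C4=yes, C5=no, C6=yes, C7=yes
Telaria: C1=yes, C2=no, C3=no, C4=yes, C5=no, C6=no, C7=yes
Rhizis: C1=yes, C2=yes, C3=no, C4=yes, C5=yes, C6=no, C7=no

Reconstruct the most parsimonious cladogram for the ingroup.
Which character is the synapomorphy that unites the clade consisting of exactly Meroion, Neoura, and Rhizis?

C5

Character polarity is set by the outgroup: the derived state is whichever differs from the outgroup's state, so for C4 the derived state is 'no', and for the remaining characters it is 'yes'.
C1 (derived state 'yes') is shared by all ingroup taxa — unites the whole ingroup.
C2 (derived state 'yes') is shared by Meroion and Rhizis — a synapomorphy uniting that clade.
C3 (derived state 'yes') is unique to Neoura (autapomorphy; uninformative for grouping).
C4 (derived state 'no') is unique to Euryops (autapomorphy; uninformative for grouping).
C5 (derived state 'yes') is shared by Meroion, Neoura, and Rhizis — a synapomorphy uniting that clade.
C6: derived state 'yes' in Euryops and Ornithella only — synapomorphy for {Euryops, Ornithella}.
C7 (derived state 'yes') is shared by Euryops, Ornithella, and Telaria — a synapomorphy uniting that clade.
Most parsimonious ingroup topology: (((Meroion,Rhizis),Neoura),((Euryops,Ornithella),Telaria)).
The clade {Meroion, Neoura, Rhizis} is supported by C5: its derived state 'yes' occurs in exactly those taxa and in no other taxon (including the outgroup).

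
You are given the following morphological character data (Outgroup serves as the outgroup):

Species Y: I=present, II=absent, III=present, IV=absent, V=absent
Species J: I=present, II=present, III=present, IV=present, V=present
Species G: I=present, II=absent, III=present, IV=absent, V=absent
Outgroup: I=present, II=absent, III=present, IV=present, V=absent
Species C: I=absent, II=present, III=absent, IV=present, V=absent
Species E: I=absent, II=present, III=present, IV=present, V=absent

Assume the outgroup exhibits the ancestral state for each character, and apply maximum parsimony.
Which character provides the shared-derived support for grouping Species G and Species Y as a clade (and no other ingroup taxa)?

Character polarity is set by the outgroup: the derived state is whichever differs from the outgroup's state, so for I, III, IV the derived state is 'absent', and for the remaining characters it is 'present'.
I (derived state 'absent') is shared by Species C and Species E — a synapomorphy uniting that clade.
Only Species C, Species E, and Species J show the derived state 'present' for II, supporting them as a clade.
III: derived state 'absent' in Species C only — an autapomorphy, so it tells us nothing about relationships among taxa.
Only Species G and Species Y show the derived state 'absent' for IV, supporting them as a clade.
V: derived state 'present' in Species J only — an autapomorphy, so it tells us nothing about relationships among taxa.
Most parsimonious ingroup topology: (((Species C,Species E),Species J),(Species Y,Species G)).
The clade {Species G, Species Y} is supported by IV: its derived state 'absent' occurs in exactly those taxa and in no other taxon (including the outgroup).

IV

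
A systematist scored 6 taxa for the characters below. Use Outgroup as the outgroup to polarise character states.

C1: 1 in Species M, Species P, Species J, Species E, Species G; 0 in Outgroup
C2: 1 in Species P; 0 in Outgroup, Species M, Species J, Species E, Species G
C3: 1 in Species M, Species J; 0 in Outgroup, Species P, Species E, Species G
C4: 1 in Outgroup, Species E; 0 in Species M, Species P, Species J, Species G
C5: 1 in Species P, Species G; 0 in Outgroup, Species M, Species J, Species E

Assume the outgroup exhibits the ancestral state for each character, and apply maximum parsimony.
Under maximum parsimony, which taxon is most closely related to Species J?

Species M

Character polarity is set by the outgroup: the derived state is whichever differs from the outgroup's state, so for C4 the derived state is '0', and for the remaining characters it is '1'.
C1 (derived state '1') is shared by all ingroup taxa — unites the whole ingroup.
C2: derived state '1' in Species P only — an autapomorphy, so it tells us nothing about relationships among taxa.
Only Species J and Species M show the derived state '1' for C3, supporting them as a clade.
C4 (derived state '0') is shared by Species G, Species J, Species M, and Species P — a synapomorphy uniting that clade.
C5: derived state '1' in Species G and Species P only — synapomorphy for {Species G, Species P}.
Most parsimonious ingroup topology: (((Species M,Species J),(Species P,Species G)),Species E).
Species J and Species M form a cherry on this tree, so they are sister taxa.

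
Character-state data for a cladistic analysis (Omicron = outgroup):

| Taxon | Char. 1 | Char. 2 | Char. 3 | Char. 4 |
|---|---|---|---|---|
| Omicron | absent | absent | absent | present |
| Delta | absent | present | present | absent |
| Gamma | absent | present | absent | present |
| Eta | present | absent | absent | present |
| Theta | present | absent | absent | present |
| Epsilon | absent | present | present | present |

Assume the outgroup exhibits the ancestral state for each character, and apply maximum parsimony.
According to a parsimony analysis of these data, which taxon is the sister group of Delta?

Character polarity is set by the outgroup: the derived state is whichever differs from the outgroup's state, so for Char. 4 the derived state is 'absent', and for the remaining characters it is 'present'.
Char. 1: derived state 'present' in Eta and Theta only — synapomorphy for {Eta, Theta}.
Only Delta, Epsilon, and Gamma show the derived state 'present' for Char. 2, supporting them as a clade.
Only Delta and Epsilon show the derived state 'present' for Char. 3, supporting them as a clade.
Char. 4: derived state 'absent' in Delta only — an autapomorphy, so it tells us nothing about relationships among taxa.
Most parsimonious ingroup topology: (((Delta,Epsilon),Gamma),(Eta,Theta)).
Delta and Epsilon form a cherry on this tree, so they are sister taxa.

Epsilon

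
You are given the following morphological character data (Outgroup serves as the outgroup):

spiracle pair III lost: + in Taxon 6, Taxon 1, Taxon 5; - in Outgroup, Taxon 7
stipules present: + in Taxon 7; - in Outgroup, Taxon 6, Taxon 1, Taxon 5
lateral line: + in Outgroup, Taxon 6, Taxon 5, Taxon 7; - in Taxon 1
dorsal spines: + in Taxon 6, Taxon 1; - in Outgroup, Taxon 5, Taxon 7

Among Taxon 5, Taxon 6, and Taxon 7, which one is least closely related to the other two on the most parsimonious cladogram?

Character polarity is set by the outgroup: the derived state is whichever differs from the outgroup's state, so for lateral line the derived state is '-', and for the remaining characters it is '+'.
spiracle pair III lost: derived state '+' in Taxon 1, Taxon 5, and Taxon 6 only — synapomorphy for {Taxon 1, Taxon 5, Taxon 6}.
stipules present: derived state '+' in Taxon 7 only — an autapomorphy, so it tells us nothing about relationships among taxa.
lateral line: derived state '-' in Taxon 1 only — an autapomorphy, so it tells us nothing about relationships among taxa.
dorsal spines: derived state '+' in Taxon 1 and Taxon 6 only — synapomorphy for {Taxon 1, Taxon 6}.
Most parsimonious ingroup topology: (((Taxon 6,Taxon 1),Taxon 5),Taxon 7).
Taxon 6 and Taxon 5 share a more recent common ancestor with each other than either does with Taxon 7, so Taxon 7 is the least closely related of the three.

Taxon 7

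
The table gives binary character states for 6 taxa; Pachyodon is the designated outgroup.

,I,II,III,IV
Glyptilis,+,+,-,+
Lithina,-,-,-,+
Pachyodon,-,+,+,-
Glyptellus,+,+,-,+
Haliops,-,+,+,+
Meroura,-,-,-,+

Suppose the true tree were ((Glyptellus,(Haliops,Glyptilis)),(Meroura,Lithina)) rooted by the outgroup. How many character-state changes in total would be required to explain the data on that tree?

6

Map each character onto ((Glyptellus,(Haliops,Glyptilis)),(Meroura,Lithina)) (rooted by Pachyodon) and count the minimum state changes it requires (Fitch parsimony):
I: 2; II: 1; III: 2; IV: 1.
Total tree length = 6.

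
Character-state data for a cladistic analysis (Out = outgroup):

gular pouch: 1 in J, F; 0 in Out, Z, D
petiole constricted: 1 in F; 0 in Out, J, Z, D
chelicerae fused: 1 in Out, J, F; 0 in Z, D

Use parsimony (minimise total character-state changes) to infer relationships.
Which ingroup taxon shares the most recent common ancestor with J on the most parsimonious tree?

Character polarity is set by the outgroup: the derived state is whichever differs from the outgroup's state, so for chelicerae fused the derived state is '0', and for the remaining characters it is '1'.
gular pouch (derived state '1') is shared by F and J — a synapomorphy uniting that clade.
petiole constricted (derived state '1') is unique to F (autapomorphy; uninformative for grouping).
Only D and Z show the derived state '0' for chelicerae fused, supporting them as a clade.
Most parsimonious ingroup topology: ((J,F),(Z,D)).
J and F form a cherry on this tree, so they are sister taxa.

F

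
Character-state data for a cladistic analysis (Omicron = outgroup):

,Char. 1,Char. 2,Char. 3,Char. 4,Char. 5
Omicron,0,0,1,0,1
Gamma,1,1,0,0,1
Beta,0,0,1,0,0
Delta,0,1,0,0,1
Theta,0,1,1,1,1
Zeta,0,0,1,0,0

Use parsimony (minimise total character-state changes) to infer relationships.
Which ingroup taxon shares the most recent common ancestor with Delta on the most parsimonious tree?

Gamma

Character polarity is set by the outgroup: the derived state is whichever differs from the outgroup's state, so for Char. 3, Char. 5 the derived state is '0', and for the remaining characters it is '1'.
Char. 1: derived state '1' in Gamma only — an autapomorphy, so it tells us nothing about relationships among taxa.
Only Delta, Gamma, and Theta show the derived state '1' for Char. 2, supporting them as a clade.
Char. 3 (derived state '0') is shared by Delta and Gamma — a synapomorphy uniting that clade.
Char. 4: derived state '1' in Theta only — an autapomorphy, so it tells us nothing about relationships among taxa.
Only Beta and Zeta show the derived state '0' for Char. 5, supporting them as a clade.
Most parsimonious ingroup topology: (((Gamma,Delta),Theta),(Beta,Zeta)).
Delta and Gamma form a cherry on this tree, so they are sister taxa.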